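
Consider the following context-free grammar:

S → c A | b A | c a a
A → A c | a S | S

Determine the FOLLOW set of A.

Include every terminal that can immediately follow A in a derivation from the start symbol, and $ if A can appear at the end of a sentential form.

We compute FOLLOW(A) using the standard algorithm.
FOLLOW(S) starts with {$}.
FIRST(A) = {a, b, c}
FIRST(S) = {b, c}
FOLLOW(A) = {$, c}
FOLLOW(S) = {$, c}
Therefore, FOLLOW(A) = {$, c}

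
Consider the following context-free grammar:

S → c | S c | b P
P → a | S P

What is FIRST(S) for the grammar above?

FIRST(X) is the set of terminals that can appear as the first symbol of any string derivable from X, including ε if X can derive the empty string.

We compute FIRST(S) using the standard algorithm.
FIRST(P) = {a, b, c}
FIRST(S) = {b, c}
Therefore, FIRST(S) = {b, c}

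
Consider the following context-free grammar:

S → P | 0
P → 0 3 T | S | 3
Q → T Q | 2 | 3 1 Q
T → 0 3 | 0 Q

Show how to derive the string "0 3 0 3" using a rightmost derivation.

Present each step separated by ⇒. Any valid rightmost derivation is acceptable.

S ⇒ P ⇒ 0 3 T ⇒ 0 3 0 3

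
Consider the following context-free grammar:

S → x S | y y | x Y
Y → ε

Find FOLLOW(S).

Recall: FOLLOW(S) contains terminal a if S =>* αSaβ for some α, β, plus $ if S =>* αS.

We compute FOLLOW(S) using the standard algorithm.
FOLLOW(S) starts with {$}.
FIRST(S) = {x, y}
FIRST(Y) = {ε}
FOLLOW(S) = {$}
FOLLOW(Y) = {$}
Therefore, FOLLOW(S) = {$}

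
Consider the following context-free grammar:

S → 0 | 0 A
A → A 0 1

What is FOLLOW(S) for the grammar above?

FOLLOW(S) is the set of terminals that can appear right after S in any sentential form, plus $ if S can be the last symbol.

We compute FOLLOW(S) using the standard algorithm.
FOLLOW(S) starts with {$}.
FIRST(A) = {}
FIRST(S) = {0}
FOLLOW(A) = {$, 0}
FOLLOW(S) = {$}
Therefore, FOLLOW(S) = {$}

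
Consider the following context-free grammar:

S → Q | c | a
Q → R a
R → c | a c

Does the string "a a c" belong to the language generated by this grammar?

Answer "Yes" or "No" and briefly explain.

No - no valid derivation exists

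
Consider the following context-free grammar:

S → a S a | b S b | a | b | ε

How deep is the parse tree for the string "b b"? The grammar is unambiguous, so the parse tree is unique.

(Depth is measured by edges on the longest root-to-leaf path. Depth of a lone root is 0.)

2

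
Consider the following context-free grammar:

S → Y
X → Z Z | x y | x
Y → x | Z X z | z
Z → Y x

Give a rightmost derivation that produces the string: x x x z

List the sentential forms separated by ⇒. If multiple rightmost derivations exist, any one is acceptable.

S ⇒ Y ⇒ Z X z ⇒ Z x z ⇒ Y x x z ⇒ x x x z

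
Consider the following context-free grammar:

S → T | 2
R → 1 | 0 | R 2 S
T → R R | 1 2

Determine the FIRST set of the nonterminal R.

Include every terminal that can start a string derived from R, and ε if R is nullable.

We compute FIRST(R) using the standard algorithm.
FIRST(R) = {0, 1}
FIRST(S) = {0, 1, 2}
FIRST(T) = {0, 1}
Therefore, FIRST(R) = {0, 1}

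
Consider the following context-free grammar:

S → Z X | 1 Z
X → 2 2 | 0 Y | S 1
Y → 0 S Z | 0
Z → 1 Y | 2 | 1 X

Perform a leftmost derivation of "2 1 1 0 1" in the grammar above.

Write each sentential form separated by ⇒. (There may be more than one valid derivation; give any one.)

S ⇒ Z X ⇒ 2 X ⇒ 2 S 1 ⇒ 2 1 Z 1 ⇒ 2 1 1 Y 1 ⇒ 2 1 1 0 1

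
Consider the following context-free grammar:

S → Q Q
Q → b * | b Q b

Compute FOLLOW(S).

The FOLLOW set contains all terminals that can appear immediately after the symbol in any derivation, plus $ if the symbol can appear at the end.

We compute FOLLOW(S) using the standard algorithm.
FOLLOW(S) starts with {$}.
FIRST(Q) = {b}
FIRST(S) = {b}
FOLLOW(Q) = {$, b}
FOLLOW(S) = {$}
Therefore, FOLLOW(S) = {$}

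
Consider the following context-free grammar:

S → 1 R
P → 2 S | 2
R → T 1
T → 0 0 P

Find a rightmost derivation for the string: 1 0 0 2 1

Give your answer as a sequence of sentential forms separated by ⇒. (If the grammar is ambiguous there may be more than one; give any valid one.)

S ⇒ 1 R ⇒ 1 T 1 ⇒ 1 0 0 P 1 ⇒ 1 0 0 2 1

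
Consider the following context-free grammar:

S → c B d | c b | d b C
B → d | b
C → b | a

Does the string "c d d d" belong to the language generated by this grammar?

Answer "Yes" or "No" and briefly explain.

No - no valid derivation exists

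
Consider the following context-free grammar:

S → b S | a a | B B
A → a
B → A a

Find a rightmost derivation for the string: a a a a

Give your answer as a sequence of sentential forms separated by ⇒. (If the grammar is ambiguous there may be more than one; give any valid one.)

S ⇒ B B ⇒ B A a ⇒ B a a ⇒ A a a a ⇒ a a a a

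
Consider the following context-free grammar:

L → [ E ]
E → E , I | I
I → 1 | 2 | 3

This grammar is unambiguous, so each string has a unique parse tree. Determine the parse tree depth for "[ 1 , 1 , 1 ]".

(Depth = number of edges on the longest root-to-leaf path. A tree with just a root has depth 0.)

5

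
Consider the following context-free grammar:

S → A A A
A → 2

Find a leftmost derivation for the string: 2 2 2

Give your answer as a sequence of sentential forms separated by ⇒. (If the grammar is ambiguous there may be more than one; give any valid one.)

S ⇒ A A A ⇒ 2 A A ⇒ 2 2 A ⇒ 2 2 2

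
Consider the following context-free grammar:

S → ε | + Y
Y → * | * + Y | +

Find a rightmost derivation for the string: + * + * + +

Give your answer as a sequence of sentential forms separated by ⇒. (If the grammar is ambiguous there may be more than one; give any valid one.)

S ⇒ + Y ⇒ + * + Y ⇒ + * + * + Y ⇒ + * + * + +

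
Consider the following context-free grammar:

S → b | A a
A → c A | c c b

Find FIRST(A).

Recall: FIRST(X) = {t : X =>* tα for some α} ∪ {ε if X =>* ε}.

We compute FIRST(A) using the standard algorithm.
FIRST(A) = {c}
FIRST(S) = {b, c}
Therefore, FIRST(A) = {c}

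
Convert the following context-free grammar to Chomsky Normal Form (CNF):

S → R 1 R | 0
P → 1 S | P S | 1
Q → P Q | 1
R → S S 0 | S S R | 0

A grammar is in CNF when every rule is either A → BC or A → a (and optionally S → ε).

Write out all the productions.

T1 → 1; S → 0; P → 1; Q → 1; T0 → 0; R → 0; S → R X0; X0 → T1 R; P → T1 S; P → P S; Q → P Q; R → S X1; X1 → S T0; R → S X2; X2 → S R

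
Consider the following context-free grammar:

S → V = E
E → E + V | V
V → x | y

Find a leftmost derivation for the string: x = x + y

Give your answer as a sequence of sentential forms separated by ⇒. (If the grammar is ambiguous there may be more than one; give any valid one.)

S ⇒ V = E ⇒ x = E ⇒ x = E + V ⇒ x = V + V ⇒ x = x + V ⇒ x = x + y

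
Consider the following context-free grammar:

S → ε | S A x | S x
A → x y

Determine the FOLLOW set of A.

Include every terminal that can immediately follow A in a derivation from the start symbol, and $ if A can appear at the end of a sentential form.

We compute FOLLOW(A) using the standard algorithm.
FOLLOW(S) starts with {$}.
FIRST(A) = {x}
FIRST(S) = {x, ε}
FOLLOW(A) = {x}
FOLLOW(S) = {$, x}
Therefore, FOLLOW(A) = {x}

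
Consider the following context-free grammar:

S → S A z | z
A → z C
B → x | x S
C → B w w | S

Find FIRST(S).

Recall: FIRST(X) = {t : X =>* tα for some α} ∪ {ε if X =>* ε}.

We compute FIRST(S) using the standard algorithm.
FIRST(A) = {z}
FIRST(B) = {x}
FIRST(C) = {x, z}
FIRST(S) = {z}
Therefore, FIRST(S) = {z}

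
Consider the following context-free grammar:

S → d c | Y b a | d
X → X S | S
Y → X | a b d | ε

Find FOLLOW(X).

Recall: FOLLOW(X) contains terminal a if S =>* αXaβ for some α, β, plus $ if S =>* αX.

We compute FOLLOW(X) using the standard algorithm.
FOLLOW(S) starts with {$}.
FIRST(S) = {a, b, d}
FIRST(X) = {a, b, d}
FIRST(Y) = {a, b, d, ε}
FOLLOW(S) = {$, a, b, d}
FOLLOW(X) = {a, b, d}
FOLLOW(Y) = {b}
Therefore, FOLLOW(X) = {a, b, d}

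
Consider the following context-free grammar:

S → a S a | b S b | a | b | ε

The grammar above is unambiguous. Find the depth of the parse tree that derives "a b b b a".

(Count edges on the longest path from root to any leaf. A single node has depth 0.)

3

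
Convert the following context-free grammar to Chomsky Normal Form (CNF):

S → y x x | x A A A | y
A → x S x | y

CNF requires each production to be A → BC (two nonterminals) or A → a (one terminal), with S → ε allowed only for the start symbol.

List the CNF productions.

TY → y; TX → x; S → y; A → y; S → TY X0; X0 → TX TX; S → TX X1; X1 → A X2; X2 → A A; A → TX X3; X3 → S TX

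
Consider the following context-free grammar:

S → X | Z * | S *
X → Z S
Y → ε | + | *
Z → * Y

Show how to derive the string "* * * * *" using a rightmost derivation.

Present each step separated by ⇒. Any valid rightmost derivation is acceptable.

S ⇒ S * ⇒ S * * ⇒ Z * * * ⇒ * Y * * * ⇒ * * * * *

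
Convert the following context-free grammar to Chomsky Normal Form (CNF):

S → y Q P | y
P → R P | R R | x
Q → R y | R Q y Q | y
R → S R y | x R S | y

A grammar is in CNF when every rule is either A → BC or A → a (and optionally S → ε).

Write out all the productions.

TY → y; S → y; P → x; Q → y; TX → x; R → y; S → TY X0; X0 → Q P; P → R P; P → R R; Q → R TY; Q → R X1; X1 → Q X2; X2 → TY Q; R → S X3; X3 → R TY; R → TX X4; X4 → R S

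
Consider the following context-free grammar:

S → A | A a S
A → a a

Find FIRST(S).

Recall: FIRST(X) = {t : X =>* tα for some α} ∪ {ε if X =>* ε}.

We compute FIRST(S) using the standard algorithm.
FIRST(A) = {a}
FIRST(S) = {a}
Therefore, FIRST(S) = {a}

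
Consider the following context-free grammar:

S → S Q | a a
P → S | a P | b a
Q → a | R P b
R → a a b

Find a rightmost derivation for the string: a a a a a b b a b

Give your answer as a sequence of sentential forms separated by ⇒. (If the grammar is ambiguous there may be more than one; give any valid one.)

S ⇒ S Q ⇒ S R P b ⇒ S R b a b ⇒ S a a b b a b ⇒ S Q a a b b a b ⇒ S a a a b b a b ⇒ a a a a a b b a b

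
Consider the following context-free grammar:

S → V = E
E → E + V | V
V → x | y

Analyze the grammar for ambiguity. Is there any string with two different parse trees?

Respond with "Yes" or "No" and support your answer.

No - the grammar is unambiguous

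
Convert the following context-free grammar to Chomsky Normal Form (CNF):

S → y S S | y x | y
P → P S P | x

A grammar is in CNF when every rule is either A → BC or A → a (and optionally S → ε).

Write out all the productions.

TY → y; TX → x; S → y; P → x; S → TY X0; X0 → S S; S → TY TX; P → P X1; X1 → S P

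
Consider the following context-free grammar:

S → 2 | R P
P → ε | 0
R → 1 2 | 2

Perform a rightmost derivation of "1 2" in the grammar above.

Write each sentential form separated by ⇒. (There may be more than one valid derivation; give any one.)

S ⇒ R P ⇒ R ⇒ 1 2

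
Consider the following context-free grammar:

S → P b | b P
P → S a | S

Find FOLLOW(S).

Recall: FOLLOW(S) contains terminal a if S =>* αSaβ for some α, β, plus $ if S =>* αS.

We compute FOLLOW(S) using the standard algorithm.
FOLLOW(S) starts with {$}.
FIRST(P) = {b}
FIRST(S) = {b}
FOLLOW(P) = {$, a, b}
FOLLOW(S) = {$, a, b}
Therefore, FOLLOW(S) = {$, a, b}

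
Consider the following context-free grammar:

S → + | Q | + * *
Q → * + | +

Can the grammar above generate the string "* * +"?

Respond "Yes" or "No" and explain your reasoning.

No - no valid derivation exists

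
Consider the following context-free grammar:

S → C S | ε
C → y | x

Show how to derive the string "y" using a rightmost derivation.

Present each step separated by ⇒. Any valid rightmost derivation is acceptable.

S ⇒ C S ⇒ C ⇒ y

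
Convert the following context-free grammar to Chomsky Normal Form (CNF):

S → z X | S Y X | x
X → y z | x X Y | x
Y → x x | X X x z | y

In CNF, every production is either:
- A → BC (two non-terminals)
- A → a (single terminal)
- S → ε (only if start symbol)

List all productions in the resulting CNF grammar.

TZ → z; S → x; TY → y; TX → x; X → x; Y → y; S → TZ X; S → S X0; X0 → Y X; X → TY TZ; X → TX X1; X1 → X Y; Y → TX TX; Y → X X2; X2 → X X3; X3 → TX TZ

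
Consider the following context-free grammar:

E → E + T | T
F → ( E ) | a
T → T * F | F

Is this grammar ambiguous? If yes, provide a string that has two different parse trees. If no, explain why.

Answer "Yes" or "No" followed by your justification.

No - the grammar is unambiguous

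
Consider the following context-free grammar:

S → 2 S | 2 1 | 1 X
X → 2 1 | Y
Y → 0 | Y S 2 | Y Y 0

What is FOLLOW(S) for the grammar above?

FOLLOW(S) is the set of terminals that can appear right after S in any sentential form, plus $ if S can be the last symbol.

We compute FOLLOW(S) using the standard algorithm.
FOLLOW(S) starts with {$}.
FIRST(S) = {1, 2}
FIRST(X) = {0, 2}
FIRST(Y) = {0}
FOLLOW(S) = {$, 2}
FOLLOW(X) = {$, 2}
FOLLOW(Y) = {$, 0, 1, 2}
Therefore, FOLLOW(S) = {$, 2}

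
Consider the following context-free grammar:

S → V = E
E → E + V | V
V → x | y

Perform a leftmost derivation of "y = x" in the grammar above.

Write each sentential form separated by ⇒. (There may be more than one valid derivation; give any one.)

S ⇒ V = E ⇒ y = E ⇒ y = V ⇒ y = x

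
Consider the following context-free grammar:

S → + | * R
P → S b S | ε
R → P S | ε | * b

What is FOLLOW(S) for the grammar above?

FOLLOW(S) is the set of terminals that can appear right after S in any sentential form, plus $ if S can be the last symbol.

We compute FOLLOW(S) using the standard algorithm.
FOLLOW(S) starts with {$}.
FIRST(P) = {*, +, ε}
FIRST(R) = {*, +, ε}
FIRST(S) = {*, +}
FOLLOW(P) = {*, +}
FOLLOW(R) = {$, *, +, b}
FOLLOW(S) = {$, *, +, b}
Therefore, FOLLOW(S) = {$, *, +, b}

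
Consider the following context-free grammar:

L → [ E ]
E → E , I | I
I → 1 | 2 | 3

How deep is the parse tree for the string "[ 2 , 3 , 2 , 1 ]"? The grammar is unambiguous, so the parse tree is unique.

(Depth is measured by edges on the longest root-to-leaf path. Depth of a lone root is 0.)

6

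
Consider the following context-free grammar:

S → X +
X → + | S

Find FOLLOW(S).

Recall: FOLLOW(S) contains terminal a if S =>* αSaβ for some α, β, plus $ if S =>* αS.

We compute FOLLOW(S) using the standard algorithm.
FOLLOW(S) starts with {$}.
FIRST(S) = {+}
FIRST(X) = {+}
FOLLOW(S) = {$, +}
FOLLOW(X) = {+}
Therefore, FOLLOW(S) = {$, +}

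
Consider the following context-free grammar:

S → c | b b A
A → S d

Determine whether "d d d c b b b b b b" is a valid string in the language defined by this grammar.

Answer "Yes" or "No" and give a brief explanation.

No - no valid derivation exists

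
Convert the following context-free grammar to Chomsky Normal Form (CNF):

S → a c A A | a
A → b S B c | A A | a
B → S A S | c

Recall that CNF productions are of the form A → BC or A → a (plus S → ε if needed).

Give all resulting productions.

TA → a; TC → c; S → a; TB → b; A → a; B → c; S → TA X0; X0 → TC X1; X1 → A A; A → TB X2; X2 → S X3; X3 → B TC; A → A A; B → S X4; X4 → A S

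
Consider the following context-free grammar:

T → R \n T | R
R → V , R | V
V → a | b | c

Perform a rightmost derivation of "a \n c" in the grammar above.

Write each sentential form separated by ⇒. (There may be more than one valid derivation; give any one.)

T ⇒ R \n T ⇒ R \n R ⇒ R \n V ⇒ R \n c ⇒ V \n c ⇒ a \n c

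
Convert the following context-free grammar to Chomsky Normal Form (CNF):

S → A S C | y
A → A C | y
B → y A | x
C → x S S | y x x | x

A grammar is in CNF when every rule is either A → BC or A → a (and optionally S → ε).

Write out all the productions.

S → y; A → y; TY → y; B → x; TX → x; C → x; S → A X0; X0 → S C; A → A C; B → TY A; C → TX X1; X1 → S S; C → TY X2; X2 → TX TX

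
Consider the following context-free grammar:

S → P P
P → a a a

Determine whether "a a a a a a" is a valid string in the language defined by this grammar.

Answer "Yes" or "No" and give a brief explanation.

Yes - a valid derivation exists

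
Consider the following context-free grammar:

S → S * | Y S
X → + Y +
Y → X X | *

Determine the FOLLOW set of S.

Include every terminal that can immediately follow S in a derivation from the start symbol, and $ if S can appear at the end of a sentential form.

We compute FOLLOW(S) using the standard algorithm.
FOLLOW(S) starts with {$}.
FIRST(S) = {*, +}
FIRST(X) = {+}
FIRST(Y) = {*, +}
FOLLOW(S) = {$, *}
FOLLOW(X) = {*, +}
FOLLOW(Y) = {*, +}
Therefore, FOLLOW(S) = {$, *}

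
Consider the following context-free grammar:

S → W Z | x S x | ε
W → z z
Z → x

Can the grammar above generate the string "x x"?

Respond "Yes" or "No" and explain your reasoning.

Yes - a valid derivation exists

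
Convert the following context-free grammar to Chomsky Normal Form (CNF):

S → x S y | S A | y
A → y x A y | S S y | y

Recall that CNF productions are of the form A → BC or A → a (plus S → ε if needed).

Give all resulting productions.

TX → x; TY → y; S → y; A → y; S → TX X0; X0 → S TY; S → S A; A → TY X1; X1 → TX X2; X2 → A TY; A → S X3; X3 → S TY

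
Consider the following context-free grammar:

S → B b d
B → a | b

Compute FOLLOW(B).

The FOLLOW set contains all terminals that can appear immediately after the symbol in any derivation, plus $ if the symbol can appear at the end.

We compute FOLLOW(B) using the standard algorithm.
FOLLOW(S) starts with {$}.
FIRST(B) = {a, b}
FIRST(S) = {a, b}
FOLLOW(B) = {b}
FOLLOW(S) = {$}
Therefore, FOLLOW(B) = {b}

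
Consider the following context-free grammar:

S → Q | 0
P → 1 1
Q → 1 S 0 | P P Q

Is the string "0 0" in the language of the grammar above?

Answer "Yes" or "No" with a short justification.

No - no valid derivation exists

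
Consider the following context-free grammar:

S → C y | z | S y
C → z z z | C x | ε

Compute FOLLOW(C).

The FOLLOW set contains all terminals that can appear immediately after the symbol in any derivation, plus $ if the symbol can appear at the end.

We compute FOLLOW(C) using the standard algorithm.
FOLLOW(S) starts with {$}.
FIRST(C) = {x, z, ε}
FIRST(S) = {x, y, z}
FOLLOW(C) = {x, y}
FOLLOW(S) = {$, y}
Therefore, FOLLOW(C) = {x, y}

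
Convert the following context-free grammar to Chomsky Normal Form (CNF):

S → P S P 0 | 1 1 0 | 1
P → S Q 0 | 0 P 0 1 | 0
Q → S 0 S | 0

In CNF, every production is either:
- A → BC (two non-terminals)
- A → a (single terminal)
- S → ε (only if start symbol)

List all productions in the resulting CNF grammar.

T0 → 0; T1 → 1; S → 1; P → 0; Q → 0; S → P X0; X0 → S X1; X1 → P T0; S → T1 X2; X2 → T1 T0; P → S X3; X3 → Q T0; P → T0 X4; X4 → P X5; X5 → T0 T1; Q → S X6; X6 → T0 S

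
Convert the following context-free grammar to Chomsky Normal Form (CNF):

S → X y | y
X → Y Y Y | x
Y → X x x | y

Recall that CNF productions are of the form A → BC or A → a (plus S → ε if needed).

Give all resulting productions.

TY → y; S → y; X → x; TX → x; Y → y; S → X TY; X → Y X0; X0 → Y Y; Y → X X1; X1 → TX TX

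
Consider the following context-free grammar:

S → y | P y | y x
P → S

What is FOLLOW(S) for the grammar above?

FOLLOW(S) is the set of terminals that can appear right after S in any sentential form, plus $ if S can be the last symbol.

We compute FOLLOW(S) using the standard algorithm.
FOLLOW(S) starts with {$}.
FIRST(P) = {y}
FIRST(S) = {y}
FOLLOW(P) = {y}
FOLLOW(S) = {$, y}
Therefore, FOLLOW(S) = {$, y}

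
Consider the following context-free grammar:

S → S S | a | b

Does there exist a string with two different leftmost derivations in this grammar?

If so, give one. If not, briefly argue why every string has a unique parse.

Yes - the string 'a b a a' has two distinct leftmost derivations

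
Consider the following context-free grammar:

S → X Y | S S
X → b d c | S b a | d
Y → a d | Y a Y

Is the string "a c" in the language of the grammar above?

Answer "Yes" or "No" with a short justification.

No - no valid derivation exists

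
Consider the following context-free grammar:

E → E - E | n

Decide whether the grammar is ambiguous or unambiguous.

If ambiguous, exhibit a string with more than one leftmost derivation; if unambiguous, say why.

Ambiguous - the string 'n - n - n - n' has two distinct leftmost derivations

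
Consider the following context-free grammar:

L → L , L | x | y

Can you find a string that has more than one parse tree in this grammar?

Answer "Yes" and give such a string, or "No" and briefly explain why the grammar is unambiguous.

Yes - the string 'y , y , x , y , y' has two distinct parse trees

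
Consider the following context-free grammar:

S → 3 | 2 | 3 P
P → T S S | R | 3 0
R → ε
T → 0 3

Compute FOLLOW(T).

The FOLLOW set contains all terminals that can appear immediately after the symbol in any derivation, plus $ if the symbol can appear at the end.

We compute FOLLOW(T) using the standard algorithm.
FOLLOW(S) starts with {$}.
FIRST(P) = {0, 3, ε}
FIRST(R) = {ε}
FIRST(S) = {2, 3}
FIRST(T) = {0}
FOLLOW(P) = {$, 2, 3}
FOLLOW(R) = {$, 2, 3}
FOLLOW(S) = {$, 2, 3}
FOLLOW(T) = {2, 3}
Therefore, FOLLOW(T) = {2, 3}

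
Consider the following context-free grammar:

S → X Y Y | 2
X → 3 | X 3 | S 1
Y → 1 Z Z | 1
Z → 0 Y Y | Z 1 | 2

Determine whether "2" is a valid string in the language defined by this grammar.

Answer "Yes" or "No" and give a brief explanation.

Yes - a valid derivation exists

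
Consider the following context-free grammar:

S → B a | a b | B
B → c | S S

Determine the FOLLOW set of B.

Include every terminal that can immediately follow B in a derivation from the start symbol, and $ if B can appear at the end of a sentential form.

We compute FOLLOW(B) using the standard algorithm.
FOLLOW(S) starts with {$}.
FIRST(B) = {a, c}
FIRST(S) = {a, c}
FOLLOW(B) = {$, a, c}
FOLLOW(S) = {$, a, c}
Therefore, FOLLOW(B) = {$, a, c}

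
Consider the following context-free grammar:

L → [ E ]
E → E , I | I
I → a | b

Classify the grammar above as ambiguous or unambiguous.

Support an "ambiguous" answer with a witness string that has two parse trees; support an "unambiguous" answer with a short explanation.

Unambiguous - every string in the language has a unique parse tree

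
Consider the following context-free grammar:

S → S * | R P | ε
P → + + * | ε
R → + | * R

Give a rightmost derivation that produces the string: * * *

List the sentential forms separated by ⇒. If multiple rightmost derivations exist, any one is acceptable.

S ⇒ S * ⇒ S * * ⇒ S * * * ⇒ * * *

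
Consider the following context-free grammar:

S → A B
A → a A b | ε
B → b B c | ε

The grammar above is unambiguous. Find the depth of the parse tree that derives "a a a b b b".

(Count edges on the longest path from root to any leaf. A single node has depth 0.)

5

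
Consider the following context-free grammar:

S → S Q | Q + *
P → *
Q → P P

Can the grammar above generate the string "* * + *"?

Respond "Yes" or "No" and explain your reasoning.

Yes - a valid derivation exists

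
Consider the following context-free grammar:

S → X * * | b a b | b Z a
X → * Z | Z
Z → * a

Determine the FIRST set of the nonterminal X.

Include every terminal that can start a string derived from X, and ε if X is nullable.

We compute FIRST(X) using the standard algorithm.
FIRST(S) = {*, b}
FIRST(X) = {*}
FIRST(Z) = {*}
Therefore, FIRST(X) = {*}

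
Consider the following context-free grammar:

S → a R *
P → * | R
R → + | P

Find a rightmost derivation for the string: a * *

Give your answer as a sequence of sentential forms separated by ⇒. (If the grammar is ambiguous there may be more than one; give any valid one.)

S ⇒ a R * ⇒ a P * ⇒ a * *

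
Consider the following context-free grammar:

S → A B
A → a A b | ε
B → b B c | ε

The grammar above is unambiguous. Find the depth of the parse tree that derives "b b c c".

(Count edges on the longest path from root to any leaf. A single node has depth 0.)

4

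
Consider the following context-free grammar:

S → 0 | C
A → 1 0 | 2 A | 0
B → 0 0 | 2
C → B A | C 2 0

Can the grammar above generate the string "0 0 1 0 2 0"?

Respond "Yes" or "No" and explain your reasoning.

Yes - a valid derivation exists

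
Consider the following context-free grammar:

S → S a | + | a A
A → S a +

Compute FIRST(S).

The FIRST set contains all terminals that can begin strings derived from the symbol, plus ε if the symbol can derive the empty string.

We compute FIRST(S) using the standard algorithm.
FIRST(A) = {+, a}
FIRST(S) = {+, a}
Therefore, FIRST(S) = {+, a}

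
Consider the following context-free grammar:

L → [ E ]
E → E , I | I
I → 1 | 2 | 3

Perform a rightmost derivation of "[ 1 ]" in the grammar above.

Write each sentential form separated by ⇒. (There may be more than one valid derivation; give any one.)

L ⇒ [ E ] ⇒ [ I ] ⇒ [ 1 ]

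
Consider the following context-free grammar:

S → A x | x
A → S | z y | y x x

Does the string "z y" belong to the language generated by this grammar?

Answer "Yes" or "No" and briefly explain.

No - no valid derivation exists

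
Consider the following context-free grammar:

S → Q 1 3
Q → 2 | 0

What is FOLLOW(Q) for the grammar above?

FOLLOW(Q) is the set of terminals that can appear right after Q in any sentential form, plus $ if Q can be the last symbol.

We compute FOLLOW(Q) using the standard algorithm.
FOLLOW(S) starts with {$}.
FIRST(Q) = {0, 2}
FIRST(S) = {0, 2}
FOLLOW(Q) = {1}
FOLLOW(S) = {$}
Therefore, FOLLOW(Q) = {1}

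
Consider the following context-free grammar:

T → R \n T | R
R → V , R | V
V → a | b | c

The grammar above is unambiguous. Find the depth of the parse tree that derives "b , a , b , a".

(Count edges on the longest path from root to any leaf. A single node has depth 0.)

6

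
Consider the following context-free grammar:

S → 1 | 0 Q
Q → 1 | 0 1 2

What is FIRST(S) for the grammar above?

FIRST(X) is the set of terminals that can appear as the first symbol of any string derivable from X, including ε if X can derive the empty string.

We compute FIRST(S) using the standard algorithm.
FIRST(Q) = {0, 1}
FIRST(S) = {0, 1}
Therefore, FIRST(S) = {0, 1}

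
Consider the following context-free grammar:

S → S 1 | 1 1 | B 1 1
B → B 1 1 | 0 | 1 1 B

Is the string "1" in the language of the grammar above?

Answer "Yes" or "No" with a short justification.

No - no valid derivation exists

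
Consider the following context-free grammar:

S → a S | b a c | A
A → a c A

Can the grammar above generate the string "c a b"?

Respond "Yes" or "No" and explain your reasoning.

No - no valid derivation exists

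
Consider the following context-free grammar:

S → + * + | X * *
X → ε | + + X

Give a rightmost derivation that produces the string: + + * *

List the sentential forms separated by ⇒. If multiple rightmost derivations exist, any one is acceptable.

S ⇒ X * * ⇒ + + X * * ⇒ + + * *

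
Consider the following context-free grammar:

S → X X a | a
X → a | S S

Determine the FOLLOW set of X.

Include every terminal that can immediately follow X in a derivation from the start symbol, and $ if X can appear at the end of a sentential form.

We compute FOLLOW(X) using the standard algorithm.
FOLLOW(S) starts with {$}.
FIRST(S) = {a}
FIRST(X) = {a}
FOLLOW(S) = {$, a}
FOLLOW(X) = {a}
Therefore, FOLLOW(X) = {a}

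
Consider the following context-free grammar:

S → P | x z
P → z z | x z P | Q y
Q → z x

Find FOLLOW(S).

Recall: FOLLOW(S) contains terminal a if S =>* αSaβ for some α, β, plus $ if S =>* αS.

We compute FOLLOW(S) using the standard algorithm.
FOLLOW(S) starts with {$}.
FIRST(P) = {x, z}
FIRST(Q) = {z}
FIRST(S) = {x, z}
FOLLOW(P) = {$}
FOLLOW(Q) = {y}
FOLLOW(S) = {$}
Therefore, FOLLOW(S) = {$}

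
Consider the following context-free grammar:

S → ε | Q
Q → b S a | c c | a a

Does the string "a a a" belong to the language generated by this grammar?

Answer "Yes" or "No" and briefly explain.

No - no valid derivation exists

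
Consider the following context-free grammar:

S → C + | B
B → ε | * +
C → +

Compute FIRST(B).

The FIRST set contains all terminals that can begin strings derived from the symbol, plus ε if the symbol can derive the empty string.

We compute FIRST(B) using the standard algorithm.
FIRST(B) = {*, ε}
FIRST(C) = {+}
FIRST(S) = {*, +, ε}
Therefore, FIRST(B) = {*, ε}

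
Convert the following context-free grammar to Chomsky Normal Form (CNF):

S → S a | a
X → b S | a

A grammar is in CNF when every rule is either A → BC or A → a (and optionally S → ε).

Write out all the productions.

TA → a; S → a; TB → b; X → a; S → S TA; X → TB S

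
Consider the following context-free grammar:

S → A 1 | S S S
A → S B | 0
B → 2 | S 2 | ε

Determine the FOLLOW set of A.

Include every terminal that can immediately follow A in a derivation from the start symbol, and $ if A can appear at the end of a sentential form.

We compute FOLLOW(A) using the standard algorithm.
FOLLOW(S) starts with {$}.
FIRST(A) = {0}
FIRST(B) = {0, 2, ε}
FIRST(S) = {0}
FOLLOW(A) = {1}
FOLLOW(B) = {1}
FOLLOW(S) = {$, 0, 1, 2}
Therefore, FOLLOW(A) = {1}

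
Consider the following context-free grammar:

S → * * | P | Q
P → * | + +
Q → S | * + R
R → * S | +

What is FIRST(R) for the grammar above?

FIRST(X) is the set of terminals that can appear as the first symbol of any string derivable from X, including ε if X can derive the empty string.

We compute FIRST(R) using the standard algorithm.
FIRST(P) = {*, +}
FIRST(Q) = {*, +}
FIRST(R) = {*, +}
FIRST(S) = {*, +}
Therefore, FIRST(R) = {*, +}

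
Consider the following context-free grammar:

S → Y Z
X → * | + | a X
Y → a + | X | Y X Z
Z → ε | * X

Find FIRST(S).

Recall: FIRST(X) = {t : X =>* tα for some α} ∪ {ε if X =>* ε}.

We compute FIRST(S) using the standard algorithm.
FIRST(S) = {*, +, a}
FIRST(X) = {*, +, a}
FIRST(Y) = {*, +, a}
FIRST(Z) = {*, ε}
Therefore, FIRST(S) = {*, +, a}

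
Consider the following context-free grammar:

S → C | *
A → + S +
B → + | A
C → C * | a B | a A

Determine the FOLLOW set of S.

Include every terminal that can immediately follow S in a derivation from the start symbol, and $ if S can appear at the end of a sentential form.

We compute FOLLOW(S) using the standard algorithm.
FOLLOW(S) starts with {$}.
FIRST(A) = {+}
FIRST(B) = {+}
FIRST(C) = {a}
FIRST(S) = {*, a}
FOLLOW(A) = {$, *, +}
FOLLOW(B) = {$, *, +}
FOLLOW(C) = {$, *, +}
FOLLOW(S) = {$, +}
Therefore, FOLLOW(S) = {$, +}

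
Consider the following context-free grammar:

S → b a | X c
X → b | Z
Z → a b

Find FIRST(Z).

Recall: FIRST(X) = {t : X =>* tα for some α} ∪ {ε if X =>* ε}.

We compute FIRST(Z) using the standard algorithm.
FIRST(S) = {a, b}
FIRST(X) = {a, b}
FIRST(Z) = {a}
Therefore, FIRST(Z) = {a}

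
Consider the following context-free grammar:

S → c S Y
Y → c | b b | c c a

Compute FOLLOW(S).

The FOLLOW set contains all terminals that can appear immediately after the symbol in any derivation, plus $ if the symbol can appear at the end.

We compute FOLLOW(S) using the standard algorithm.
FOLLOW(S) starts with {$}.
FIRST(S) = {c}
FIRST(Y) = {b, c}
FOLLOW(S) = {$, b, c}
FOLLOW(Y) = {$, b, c}
Therefore, FOLLOW(S) = {$, b, c}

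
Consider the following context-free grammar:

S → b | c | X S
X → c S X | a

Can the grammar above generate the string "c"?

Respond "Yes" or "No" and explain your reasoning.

Yes - a valid derivation exists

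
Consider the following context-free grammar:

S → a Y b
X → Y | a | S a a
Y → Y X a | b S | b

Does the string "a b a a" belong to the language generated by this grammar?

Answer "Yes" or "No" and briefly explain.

No - no valid derivation exists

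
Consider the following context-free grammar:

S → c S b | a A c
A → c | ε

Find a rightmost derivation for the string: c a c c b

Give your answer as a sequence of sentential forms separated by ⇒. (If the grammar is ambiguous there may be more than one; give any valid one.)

S ⇒ c S b ⇒ c a A c b ⇒ c a c c b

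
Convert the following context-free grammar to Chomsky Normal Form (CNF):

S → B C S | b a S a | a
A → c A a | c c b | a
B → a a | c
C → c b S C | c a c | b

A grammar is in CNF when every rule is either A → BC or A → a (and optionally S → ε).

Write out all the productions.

TB → b; TA → a; S → a; TC → c; A → a; B → c; C → b; S → B X0; X0 → C S; S → TB X1; X1 → TA X2; X2 → S TA; A → TC X3; X3 → A TA; A → TC X4; X4 → TC TB; B → TA TA; C → TC X5; X5 → TB X6; X6 → S C; C → TC X7; X7 → TA TC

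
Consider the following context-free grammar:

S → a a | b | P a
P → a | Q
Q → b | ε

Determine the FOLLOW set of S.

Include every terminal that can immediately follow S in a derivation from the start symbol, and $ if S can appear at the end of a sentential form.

We compute FOLLOW(S) using the standard algorithm.
FOLLOW(S) starts with {$}.
FIRST(P) = {a, b, ε}
FIRST(Q) = {b, ε}
FIRST(S) = {a, b}
FOLLOW(P) = {a}
FOLLOW(Q) = {a}
FOLLOW(S) = {$}
Therefore, FOLLOW(S) = {$}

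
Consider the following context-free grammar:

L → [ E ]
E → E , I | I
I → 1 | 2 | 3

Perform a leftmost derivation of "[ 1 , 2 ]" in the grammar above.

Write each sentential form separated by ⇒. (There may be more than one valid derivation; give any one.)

L ⇒ [ E ] ⇒ [ E , I ] ⇒ [ I , I ] ⇒ [ 1 , I ] ⇒ [ 1 , 2 ]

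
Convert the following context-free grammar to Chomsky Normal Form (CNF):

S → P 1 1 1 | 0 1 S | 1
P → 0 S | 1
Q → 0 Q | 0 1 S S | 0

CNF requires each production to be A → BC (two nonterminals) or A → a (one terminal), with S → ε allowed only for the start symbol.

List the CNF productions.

T1 → 1; T0 → 0; S → 1; P → 1; Q → 0; S → P X0; X0 → T1 X1; X1 → T1 T1; S → T0 X2; X2 → T1 S; P → T0 S; Q → T0 Q; Q → T0 X3; X3 → T1 X4; X4 → S S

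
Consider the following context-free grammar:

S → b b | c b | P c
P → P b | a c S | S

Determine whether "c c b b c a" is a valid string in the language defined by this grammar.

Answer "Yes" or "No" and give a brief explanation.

No - no valid derivation exists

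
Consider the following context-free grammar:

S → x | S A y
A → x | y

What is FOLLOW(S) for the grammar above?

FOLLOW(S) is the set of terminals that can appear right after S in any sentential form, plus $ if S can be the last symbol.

We compute FOLLOW(S) using the standard algorithm.
FOLLOW(S) starts with {$}.
FIRST(A) = {x, y}
FIRST(S) = {x}
FOLLOW(A) = {y}
FOLLOW(S) = {$, x, y}
Therefore, FOLLOW(S) = {$, x, y}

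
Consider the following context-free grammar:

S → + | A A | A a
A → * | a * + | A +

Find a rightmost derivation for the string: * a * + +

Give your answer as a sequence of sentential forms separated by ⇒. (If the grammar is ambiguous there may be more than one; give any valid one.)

S ⇒ A A ⇒ A A + ⇒ A a * + + ⇒ * a * + +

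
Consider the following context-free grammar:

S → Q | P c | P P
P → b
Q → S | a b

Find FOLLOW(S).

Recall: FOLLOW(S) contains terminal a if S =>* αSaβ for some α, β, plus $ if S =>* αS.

We compute FOLLOW(S) using the standard algorithm.
FOLLOW(S) starts with {$}.
FIRST(P) = {b}
FIRST(Q) = {a, b}
FIRST(S) = {a, b}
FOLLOW(P) = {$, b, c}
FOLLOW(Q) = {$}
FOLLOW(S) = {$}
Therefore, FOLLOW(S) = {$}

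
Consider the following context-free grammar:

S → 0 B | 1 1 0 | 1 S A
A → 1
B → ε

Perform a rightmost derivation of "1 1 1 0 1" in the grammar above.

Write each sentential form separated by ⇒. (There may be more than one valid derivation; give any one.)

S ⇒ 1 S A ⇒ 1 S 1 ⇒ 1 1 1 0 1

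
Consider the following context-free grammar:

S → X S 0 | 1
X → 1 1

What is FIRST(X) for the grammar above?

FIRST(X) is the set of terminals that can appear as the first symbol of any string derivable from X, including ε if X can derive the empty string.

We compute FIRST(X) using the standard algorithm.
FIRST(S) = {1}
FIRST(X) = {1}
Therefore, FIRST(X) = {1}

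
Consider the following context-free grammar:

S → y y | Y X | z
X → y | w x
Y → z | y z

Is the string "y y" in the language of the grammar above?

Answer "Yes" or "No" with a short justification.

Yes - a valid derivation exists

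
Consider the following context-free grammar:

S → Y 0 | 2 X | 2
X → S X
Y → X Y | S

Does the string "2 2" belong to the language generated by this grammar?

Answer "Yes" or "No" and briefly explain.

No - no valid derivation exists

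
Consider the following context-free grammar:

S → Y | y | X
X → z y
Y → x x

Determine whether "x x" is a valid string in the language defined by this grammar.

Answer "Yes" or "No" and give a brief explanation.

Yes - a valid derivation exists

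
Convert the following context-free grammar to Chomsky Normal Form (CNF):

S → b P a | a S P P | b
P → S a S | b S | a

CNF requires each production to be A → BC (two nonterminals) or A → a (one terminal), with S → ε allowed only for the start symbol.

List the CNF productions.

TB → b; TA → a; S → b; P → a; S → TB X0; X0 → P TA; S → TA X1; X1 → S X2; X2 → P P; P → S X3; X3 → TA S; P → TB S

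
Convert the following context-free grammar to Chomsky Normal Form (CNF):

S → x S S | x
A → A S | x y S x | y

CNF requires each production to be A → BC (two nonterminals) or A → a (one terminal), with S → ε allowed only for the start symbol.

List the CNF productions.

TX → x; S → x; TY → y; A → y; S → TX X0; X0 → S S; A → A S; A → TX X1; X1 → TY X2; X2 → S TX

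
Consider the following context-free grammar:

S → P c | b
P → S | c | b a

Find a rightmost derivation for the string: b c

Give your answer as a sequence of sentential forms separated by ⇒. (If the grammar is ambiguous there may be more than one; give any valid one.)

S ⇒ P c ⇒ S c ⇒ b c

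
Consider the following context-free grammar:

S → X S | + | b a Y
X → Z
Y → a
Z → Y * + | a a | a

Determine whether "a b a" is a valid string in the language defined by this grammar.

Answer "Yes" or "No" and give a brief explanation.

No - no valid derivation exists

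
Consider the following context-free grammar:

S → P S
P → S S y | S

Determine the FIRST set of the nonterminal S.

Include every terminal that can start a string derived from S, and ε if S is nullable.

We compute FIRST(S) using the standard algorithm.
FIRST(P) = {}
FIRST(S) = {}
Therefore, FIRST(S) = {}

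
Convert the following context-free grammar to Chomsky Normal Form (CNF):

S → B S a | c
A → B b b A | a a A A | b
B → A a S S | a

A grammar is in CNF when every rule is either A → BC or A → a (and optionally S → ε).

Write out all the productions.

TA → a; S → c; TB → b; A → b; B → a; S → B X0; X0 → S TA; A → B X1; X1 → TB X2; X2 → TB A; A → TA X3; X3 → TA X4; X4 → A A; B → A X5; X5 → TA X6; X6 → S S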